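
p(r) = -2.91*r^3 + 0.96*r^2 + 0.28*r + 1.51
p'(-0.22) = -0.56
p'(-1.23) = -15.29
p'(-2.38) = -53.74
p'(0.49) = -0.88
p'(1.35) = -13.04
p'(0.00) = 0.28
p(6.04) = -602.99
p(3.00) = -67.58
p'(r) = -8.73*r^2 + 1.92*r + 0.28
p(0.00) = 1.51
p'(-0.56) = -3.53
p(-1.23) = 8.03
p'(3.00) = -72.53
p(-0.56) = 2.17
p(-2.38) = 45.51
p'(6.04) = -306.61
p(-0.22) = 1.53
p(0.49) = 1.54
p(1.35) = -3.52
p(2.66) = -45.72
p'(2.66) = -56.38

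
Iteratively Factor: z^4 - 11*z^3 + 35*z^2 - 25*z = (z - 1)*(z^3 - 10*z^2 + 25*z) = z*(z - 1)*(z^2 - 10*z + 25) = z*(z - 5)*(z - 1)*(z - 5)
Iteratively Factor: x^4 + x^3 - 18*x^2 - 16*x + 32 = (x + 4)*(x^3 - 3*x^2 - 6*x + 8) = (x - 1)*(x + 4)*(x^2 - 2*x - 8) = (x - 1)*(x + 2)*(x + 4)*(x - 4)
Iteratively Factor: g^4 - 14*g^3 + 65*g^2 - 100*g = (g - 5)*(g^3 - 9*g^2 + 20*g) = (g - 5)^2*(g^2 - 4*g) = (g - 5)^2*(g - 4)*(g)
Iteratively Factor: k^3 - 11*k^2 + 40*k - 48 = (k - 4)*(k^2 - 7*k + 12) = (k - 4)*(k - 3)*(k - 4)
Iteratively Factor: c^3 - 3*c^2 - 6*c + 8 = (c - 1)*(c^2 - 2*c - 8) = (c - 4)*(c - 1)*(c + 2)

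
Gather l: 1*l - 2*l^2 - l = -2*l^2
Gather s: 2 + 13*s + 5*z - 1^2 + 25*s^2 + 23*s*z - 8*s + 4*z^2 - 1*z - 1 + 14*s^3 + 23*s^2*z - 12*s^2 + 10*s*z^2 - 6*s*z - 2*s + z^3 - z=14*s^3 + s^2*(23*z + 13) + s*(10*z^2 + 17*z + 3) + z^3 + 4*z^2 + 3*z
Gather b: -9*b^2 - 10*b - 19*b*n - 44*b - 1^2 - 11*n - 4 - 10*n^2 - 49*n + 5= -9*b^2 + b*(-19*n - 54) - 10*n^2 - 60*n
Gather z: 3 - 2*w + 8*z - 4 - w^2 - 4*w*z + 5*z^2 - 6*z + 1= -w^2 - 2*w + 5*z^2 + z*(2 - 4*w)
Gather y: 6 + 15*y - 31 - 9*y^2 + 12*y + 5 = -9*y^2 + 27*y - 20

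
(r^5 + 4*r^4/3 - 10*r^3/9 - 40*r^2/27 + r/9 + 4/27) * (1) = r^5 + 4*r^4/3 - 10*r^3/9 - 40*r^2/27 + r/9 + 4/27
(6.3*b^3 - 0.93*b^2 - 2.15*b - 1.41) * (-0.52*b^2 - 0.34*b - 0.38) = -3.276*b^5 - 1.6584*b^4 - 0.9598*b^3 + 1.8176*b^2 + 1.2964*b + 0.5358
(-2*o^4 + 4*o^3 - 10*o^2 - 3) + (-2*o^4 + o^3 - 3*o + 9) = -4*o^4 + 5*o^3 - 10*o^2 - 3*o + 6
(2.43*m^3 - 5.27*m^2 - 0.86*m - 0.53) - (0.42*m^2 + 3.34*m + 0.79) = 2.43*m^3 - 5.69*m^2 - 4.2*m - 1.32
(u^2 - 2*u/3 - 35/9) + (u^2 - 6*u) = 2*u^2 - 20*u/3 - 35/9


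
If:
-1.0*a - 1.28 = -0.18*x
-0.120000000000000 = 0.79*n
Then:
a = 0.18*x - 1.28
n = -0.15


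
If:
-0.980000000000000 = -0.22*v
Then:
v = 4.45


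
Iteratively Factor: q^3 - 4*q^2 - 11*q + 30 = (q - 5)*(q^2 + q - 6) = (q - 5)*(q - 2)*(q + 3)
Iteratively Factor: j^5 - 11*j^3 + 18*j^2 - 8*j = (j - 1)*(j^4 + j^3 - 10*j^2 + 8*j) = (j - 1)*(j + 4)*(j^3 - 3*j^2 + 2*j) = j*(j - 1)*(j + 4)*(j^2 - 3*j + 2) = j*(j - 2)*(j - 1)*(j + 4)*(j - 1)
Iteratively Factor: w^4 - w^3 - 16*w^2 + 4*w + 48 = (w - 4)*(w^3 + 3*w^2 - 4*w - 12) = (w - 4)*(w - 2)*(w^2 + 5*w + 6) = (w - 4)*(w - 2)*(w + 3)*(w + 2)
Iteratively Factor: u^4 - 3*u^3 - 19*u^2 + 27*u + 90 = (u - 3)*(u^3 - 19*u - 30) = (u - 3)*(u + 2)*(u^2 - 2*u - 15) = (u - 3)*(u + 2)*(u + 3)*(u - 5)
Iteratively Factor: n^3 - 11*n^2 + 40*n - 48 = (n - 3)*(n^2 - 8*n + 16) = (n - 4)*(n - 3)*(n - 4)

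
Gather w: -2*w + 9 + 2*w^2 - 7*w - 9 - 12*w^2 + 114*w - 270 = -10*w^2 + 105*w - 270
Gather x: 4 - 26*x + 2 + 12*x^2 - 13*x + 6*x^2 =18*x^2 - 39*x + 6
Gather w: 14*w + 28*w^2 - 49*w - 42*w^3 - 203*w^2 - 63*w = -42*w^3 - 175*w^2 - 98*w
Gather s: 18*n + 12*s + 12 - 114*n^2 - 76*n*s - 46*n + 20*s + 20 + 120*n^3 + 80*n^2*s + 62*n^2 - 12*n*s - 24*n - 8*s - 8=120*n^3 - 52*n^2 - 52*n + s*(80*n^2 - 88*n + 24) + 24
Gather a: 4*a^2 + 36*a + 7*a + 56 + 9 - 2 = 4*a^2 + 43*a + 63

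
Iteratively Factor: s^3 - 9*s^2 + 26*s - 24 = (s - 3)*(s^2 - 6*s + 8) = (s - 3)*(s - 2)*(s - 4)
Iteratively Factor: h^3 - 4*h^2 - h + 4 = (h + 1)*(h^2 - 5*h + 4) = (h - 4)*(h + 1)*(h - 1)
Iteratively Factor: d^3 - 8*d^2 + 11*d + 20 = (d - 5)*(d^2 - 3*d - 4) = (d - 5)*(d - 4)*(d + 1)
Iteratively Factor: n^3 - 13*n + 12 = (n - 1)*(n^2 + n - 12) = (n - 1)*(n + 4)*(n - 3)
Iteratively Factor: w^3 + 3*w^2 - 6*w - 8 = (w + 1)*(w^2 + 2*w - 8) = (w + 1)*(w + 4)*(w - 2)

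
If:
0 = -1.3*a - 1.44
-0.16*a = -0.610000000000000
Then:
No Solution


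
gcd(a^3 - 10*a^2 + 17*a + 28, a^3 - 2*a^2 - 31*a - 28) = a^2 - 6*a - 7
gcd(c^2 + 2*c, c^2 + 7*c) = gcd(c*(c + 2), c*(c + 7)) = c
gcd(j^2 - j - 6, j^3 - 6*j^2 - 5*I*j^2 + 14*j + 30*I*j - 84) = 1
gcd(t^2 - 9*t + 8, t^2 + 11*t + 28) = 1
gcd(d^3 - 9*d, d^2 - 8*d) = d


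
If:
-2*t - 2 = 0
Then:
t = -1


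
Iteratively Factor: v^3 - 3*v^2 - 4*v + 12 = (v + 2)*(v^2 - 5*v + 6) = (v - 2)*(v + 2)*(v - 3)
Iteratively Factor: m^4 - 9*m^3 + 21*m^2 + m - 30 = (m + 1)*(m^3 - 10*m^2 + 31*m - 30) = (m - 5)*(m + 1)*(m^2 - 5*m + 6) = (m - 5)*(m - 2)*(m + 1)*(m - 3)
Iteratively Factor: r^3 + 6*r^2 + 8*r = (r + 4)*(r^2 + 2*r) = (r + 2)*(r + 4)*(r)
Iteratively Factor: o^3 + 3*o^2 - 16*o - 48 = (o + 3)*(o^2 - 16) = (o + 3)*(o + 4)*(o - 4)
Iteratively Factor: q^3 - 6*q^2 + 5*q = (q)*(q^2 - 6*q + 5) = q*(q - 1)*(q - 5)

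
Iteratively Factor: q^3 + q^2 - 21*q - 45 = (q + 3)*(q^2 - 2*q - 15) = (q - 5)*(q + 3)*(q + 3)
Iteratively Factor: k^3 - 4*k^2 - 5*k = (k)*(k^2 - 4*k - 5) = k*(k - 5)*(k + 1)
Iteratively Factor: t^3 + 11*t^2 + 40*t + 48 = (t + 4)*(t^2 + 7*t + 12) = (t + 4)^2*(t + 3)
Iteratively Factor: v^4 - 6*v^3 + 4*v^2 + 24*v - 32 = (v - 2)*(v^3 - 4*v^2 - 4*v + 16) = (v - 2)*(v + 2)*(v^2 - 6*v + 8) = (v - 4)*(v - 2)*(v + 2)*(v - 2)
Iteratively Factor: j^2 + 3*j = (j)*(j + 3)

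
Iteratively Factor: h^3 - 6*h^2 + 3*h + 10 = (h + 1)*(h^2 - 7*h + 10) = (h - 5)*(h + 1)*(h - 2)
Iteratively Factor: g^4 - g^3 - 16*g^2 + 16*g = (g - 4)*(g^3 + 3*g^2 - 4*g) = (g - 4)*(g - 1)*(g^2 + 4*g) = g*(g - 4)*(g - 1)*(g + 4)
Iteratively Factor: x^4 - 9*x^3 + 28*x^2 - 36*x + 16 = (x - 2)*(x^3 - 7*x^2 + 14*x - 8) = (x - 2)*(x - 1)*(x^2 - 6*x + 8) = (x - 4)*(x - 2)*(x - 1)*(x - 2)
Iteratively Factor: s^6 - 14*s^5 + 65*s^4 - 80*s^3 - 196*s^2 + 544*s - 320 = (s + 2)*(s^5 - 16*s^4 + 97*s^3 - 274*s^2 + 352*s - 160) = (s - 5)*(s + 2)*(s^4 - 11*s^3 + 42*s^2 - 64*s + 32) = (s - 5)*(s - 2)*(s + 2)*(s^3 - 9*s^2 + 24*s - 16) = (s - 5)*(s - 4)*(s - 2)*(s + 2)*(s^2 - 5*s + 4) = (s - 5)*(s - 4)*(s - 2)*(s - 1)*(s + 2)*(s - 4)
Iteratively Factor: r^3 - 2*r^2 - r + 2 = (r - 1)*(r^2 - r - 2) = (r - 2)*(r - 1)*(r + 1)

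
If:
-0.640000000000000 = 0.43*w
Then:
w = -1.49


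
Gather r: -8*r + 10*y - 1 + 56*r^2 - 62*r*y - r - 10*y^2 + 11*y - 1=56*r^2 + r*(-62*y - 9) - 10*y^2 + 21*y - 2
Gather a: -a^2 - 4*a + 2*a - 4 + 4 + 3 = -a^2 - 2*a + 3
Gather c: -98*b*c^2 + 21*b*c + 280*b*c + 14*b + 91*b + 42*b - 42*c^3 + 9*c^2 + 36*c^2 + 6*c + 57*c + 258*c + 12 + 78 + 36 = 147*b - 42*c^3 + c^2*(45 - 98*b) + c*(301*b + 321) + 126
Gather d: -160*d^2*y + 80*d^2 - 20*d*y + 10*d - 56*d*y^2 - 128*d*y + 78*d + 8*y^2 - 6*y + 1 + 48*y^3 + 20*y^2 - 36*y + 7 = d^2*(80 - 160*y) + d*(-56*y^2 - 148*y + 88) + 48*y^3 + 28*y^2 - 42*y + 8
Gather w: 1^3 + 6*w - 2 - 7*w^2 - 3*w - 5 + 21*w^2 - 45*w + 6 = 14*w^2 - 42*w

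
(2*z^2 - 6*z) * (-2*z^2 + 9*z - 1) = -4*z^4 + 30*z^3 - 56*z^2 + 6*z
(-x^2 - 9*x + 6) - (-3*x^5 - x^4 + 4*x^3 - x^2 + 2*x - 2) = 3*x^5 + x^4 - 4*x^3 - 11*x + 8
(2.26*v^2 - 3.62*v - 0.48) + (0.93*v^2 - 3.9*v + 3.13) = 3.19*v^2 - 7.52*v + 2.65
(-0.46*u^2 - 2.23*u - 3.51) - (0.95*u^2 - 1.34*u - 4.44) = -1.41*u^2 - 0.89*u + 0.930000000000001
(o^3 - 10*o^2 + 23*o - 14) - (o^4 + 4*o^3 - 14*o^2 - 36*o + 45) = -o^4 - 3*o^3 + 4*o^2 + 59*o - 59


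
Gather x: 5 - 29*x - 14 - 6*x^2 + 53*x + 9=-6*x^2 + 24*x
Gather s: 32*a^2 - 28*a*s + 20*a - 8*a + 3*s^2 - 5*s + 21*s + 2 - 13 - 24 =32*a^2 + 12*a + 3*s^2 + s*(16 - 28*a) - 35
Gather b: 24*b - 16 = 24*b - 16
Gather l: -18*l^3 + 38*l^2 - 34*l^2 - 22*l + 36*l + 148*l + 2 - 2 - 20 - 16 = -18*l^3 + 4*l^2 + 162*l - 36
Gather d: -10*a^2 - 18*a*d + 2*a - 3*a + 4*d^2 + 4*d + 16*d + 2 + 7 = -10*a^2 - a + 4*d^2 + d*(20 - 18*a) + 9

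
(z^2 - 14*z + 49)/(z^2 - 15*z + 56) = (z - 7)/(z - 8)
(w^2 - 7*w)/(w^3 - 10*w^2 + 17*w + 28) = w/(w^2 - 3*w - 4)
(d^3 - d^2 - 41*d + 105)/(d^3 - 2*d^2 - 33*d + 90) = (d + 7)/(d + 6)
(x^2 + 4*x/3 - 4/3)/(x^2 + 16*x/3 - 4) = (x + 2)/(x + 6)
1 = 1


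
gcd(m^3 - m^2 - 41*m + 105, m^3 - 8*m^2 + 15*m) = m^2 - 8*m + 15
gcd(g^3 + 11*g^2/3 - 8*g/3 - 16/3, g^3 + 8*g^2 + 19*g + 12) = g^2 + 5*g + 4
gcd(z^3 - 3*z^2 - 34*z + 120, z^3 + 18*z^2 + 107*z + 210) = z + 6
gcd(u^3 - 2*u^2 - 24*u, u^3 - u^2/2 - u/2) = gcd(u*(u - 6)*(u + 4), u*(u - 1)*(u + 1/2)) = u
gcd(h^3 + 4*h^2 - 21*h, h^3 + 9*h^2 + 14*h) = h^2 + 7*h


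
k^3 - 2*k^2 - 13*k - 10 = (k - 5)*(k + 1)*(k + 2)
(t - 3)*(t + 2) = t^2 - t - 6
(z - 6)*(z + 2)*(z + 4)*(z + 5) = z^4 + 5*z^3 - 28*z^2 - 188*z - 240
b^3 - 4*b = b*(b - 2)*(b + 2)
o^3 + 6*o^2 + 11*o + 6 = (o + 1)*(o + 2)*(o + 3)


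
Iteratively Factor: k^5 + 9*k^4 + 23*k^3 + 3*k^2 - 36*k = (k - 1)*(k^4 + 10*k^3 + 33*k^2 + 36*k) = (k - 1)*(k + 3)*(k^3 + 7*k^2 + 12*k) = (k - 1)*(k + 3)*(k + 4)*(k^2 + 3*k) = (k - 1)*(k + 3)^2*(k + 4)*(k)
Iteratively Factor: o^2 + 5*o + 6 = (o + 2)*(o + 3)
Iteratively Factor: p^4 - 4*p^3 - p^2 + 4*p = (p - 4)*(p^3 - p) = (p - 4)*(p - 1)*(p^2 + p) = (p - 4)*(p - 1)*(p + 1)*(p)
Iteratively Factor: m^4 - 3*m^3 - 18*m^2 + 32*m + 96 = (m + 2)*(m^3 - 5*m^2 - 8*m + 48) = (m - 4)*(m + 2)*(m^2 - m - 12) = (m - 4)*(m + 2)*(m + 3)*(m - 4)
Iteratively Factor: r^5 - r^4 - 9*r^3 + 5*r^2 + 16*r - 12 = (r + 2)*(r^4 - 3*r^3 - 3*r^2 + 11*r - 6) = (r - 1)*(r + 2)*(r^3 - 2*r^2 - 5*r + 6) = (r - 1)*(r + 2)^2*(r^2 - 4*r + 3) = (r - 3)*(r - 1)*(r + 2)^2*(r - 1)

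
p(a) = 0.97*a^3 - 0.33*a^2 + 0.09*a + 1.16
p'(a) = 2.91*a^2 - 0.66*a + 0.09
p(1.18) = 2.40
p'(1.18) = 3.36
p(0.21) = 1.17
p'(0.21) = 0.08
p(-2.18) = -10.65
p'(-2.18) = 15.36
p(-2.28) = -12.26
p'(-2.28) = 16.72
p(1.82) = 6.08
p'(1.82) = 8.53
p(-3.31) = -37.93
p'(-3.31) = 34.16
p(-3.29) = -37.25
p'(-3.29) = 33.76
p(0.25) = 1.18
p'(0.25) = 0.11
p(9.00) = 682.37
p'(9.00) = 229.86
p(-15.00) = -3348.19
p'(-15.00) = 664.74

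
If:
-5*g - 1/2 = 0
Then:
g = -1/10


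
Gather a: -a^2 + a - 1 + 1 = -a^2 + a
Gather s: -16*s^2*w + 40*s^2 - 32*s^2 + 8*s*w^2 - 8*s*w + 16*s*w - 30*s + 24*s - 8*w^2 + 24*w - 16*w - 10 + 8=s^2*(8 - 16*w) + s*(8*w^2 + 8*w - 6) - 8*w^2 + 8*w - 2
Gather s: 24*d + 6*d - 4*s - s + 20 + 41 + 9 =30*d - 5*s + 70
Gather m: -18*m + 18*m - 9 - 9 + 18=0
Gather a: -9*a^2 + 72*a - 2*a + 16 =-9*a^2 + 70*a + 16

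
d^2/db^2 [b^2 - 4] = 2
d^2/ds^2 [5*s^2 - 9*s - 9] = 10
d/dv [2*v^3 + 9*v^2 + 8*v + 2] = 6*v^2 + 18*v + 8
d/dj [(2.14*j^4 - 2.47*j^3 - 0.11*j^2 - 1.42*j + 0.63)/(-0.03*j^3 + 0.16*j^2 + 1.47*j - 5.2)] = (-0.0642*j^6 + 0.6848*j^5 + 9.0389*j^4 - 51.859*j^3 + 38.6542*j^2 + 0.9424*j + 6.4579)/(0.0009*j^6 - 0.0096*j^5 - 0.0626*j^4 + 0.7824*j^3 + 0.4969*j^2 - 15.288*j + 27.04)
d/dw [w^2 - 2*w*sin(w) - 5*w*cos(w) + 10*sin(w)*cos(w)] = 5*w*sin(w) - 2*w*cos(w) + 2*w - 2*sin(w) - 5*cos(w) + 10*cos(2*w)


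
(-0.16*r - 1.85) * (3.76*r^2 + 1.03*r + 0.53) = -0.6016*r^3 - 7.1208*r^2 - 1.9903*r - 0.9805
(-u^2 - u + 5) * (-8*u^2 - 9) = 8*u^4 + 8*u^3 - 31*u^2 + 9*u - 45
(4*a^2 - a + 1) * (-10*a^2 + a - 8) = -40*a^4 + 14*a^3 - 43*a^2 + 9*a - 8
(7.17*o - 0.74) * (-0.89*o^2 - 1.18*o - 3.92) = -6.3813*o^3 - 7.802*o^2 - 27.2332*o + 2.9008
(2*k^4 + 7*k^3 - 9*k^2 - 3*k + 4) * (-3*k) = -6*k^5 - 21*k^4 + 27*k^3 + 9*k^2 - 12*k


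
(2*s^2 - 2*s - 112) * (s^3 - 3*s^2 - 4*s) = 2*s^5 - 8*s^4 - 114*s^3 + 344*s^2 + 448*s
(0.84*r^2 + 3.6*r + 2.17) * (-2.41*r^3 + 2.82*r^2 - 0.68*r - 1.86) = -2.0244*r^5 - 6.3072*r^4 + 4.3511*r^3 + 2.109*r^2 - 8.1716*r - 4.0362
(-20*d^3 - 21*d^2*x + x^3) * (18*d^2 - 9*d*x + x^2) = -360*d^5 - 198*d^4*x + 169*d^3*x^2 - 3*d^2*x^3 - 9*d*x^4 + x^5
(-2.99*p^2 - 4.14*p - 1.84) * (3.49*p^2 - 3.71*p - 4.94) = -10.4351*p^4 - 3.3557*p^3 + 23.7084*p^2 + 27.278*p + 9.0896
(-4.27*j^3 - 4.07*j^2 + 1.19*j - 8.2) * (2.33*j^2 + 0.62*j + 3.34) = -9.9491*j^5 - 12.1305*j^4 - 14.0125*j^3 - 31.962*j^2 - 1.1094*j - 27.388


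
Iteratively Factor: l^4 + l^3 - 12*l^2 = (l - 3)*(l^3 + 4*l^2) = (l - 3)*(l + 4)*(l^2) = l*(l - 3)*(l + 4)*(l)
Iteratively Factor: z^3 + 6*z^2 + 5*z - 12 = (z + 4)*(z^2 + 2*z - 3) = (z - 1)*(z + 4)*(z + 3)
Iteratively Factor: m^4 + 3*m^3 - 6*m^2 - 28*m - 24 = (m - 3)*(m^3 + 6*m^2 + 12*m + 8) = (m - 3)*(m + 2)*(m^2 + 4*m + 4) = (m - 3)*(m + 2)^2*(m + 2)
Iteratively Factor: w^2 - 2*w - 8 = (w - 4)*(w + 2)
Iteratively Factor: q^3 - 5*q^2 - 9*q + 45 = (q + 3)*(q^2 - 8*q + 15) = (q - 5)*(q + 3)*(q - 3)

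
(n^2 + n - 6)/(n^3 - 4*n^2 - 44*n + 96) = (n + 3)/(n^2 - 2*n - 48)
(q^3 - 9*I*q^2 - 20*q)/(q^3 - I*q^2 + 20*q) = (q - 4*I)/(q + 4*I)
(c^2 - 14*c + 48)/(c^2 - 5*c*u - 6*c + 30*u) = (8 - c)/(-c + 5*u)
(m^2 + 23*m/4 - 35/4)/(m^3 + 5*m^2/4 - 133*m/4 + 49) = (4*m - 5)/(4*m^2 - 23*m + 28)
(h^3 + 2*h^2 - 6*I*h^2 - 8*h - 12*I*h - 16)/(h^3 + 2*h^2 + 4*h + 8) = (h - 4*I)/(h + 2*I)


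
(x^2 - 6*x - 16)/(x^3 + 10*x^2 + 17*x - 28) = (x^2 - 6*x - 16)/(x^3 + 10*x^2 + 17*x - 28)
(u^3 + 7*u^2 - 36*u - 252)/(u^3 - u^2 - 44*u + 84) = (u + 6)/(u - 2)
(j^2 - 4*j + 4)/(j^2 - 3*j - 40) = (-j^2 + 4*j - 4)/(-j^2 + 3*j + 40)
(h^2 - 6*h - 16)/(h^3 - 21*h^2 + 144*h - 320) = (h + 2)/(h^2 - 13*h + 40)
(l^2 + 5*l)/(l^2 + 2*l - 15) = l/(l - 3)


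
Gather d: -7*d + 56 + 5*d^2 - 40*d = 5*d^2 - 47*d + 56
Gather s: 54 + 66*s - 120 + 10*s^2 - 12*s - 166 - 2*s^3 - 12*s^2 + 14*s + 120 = -2*s^3 - 2*s^2 + 68*s - 112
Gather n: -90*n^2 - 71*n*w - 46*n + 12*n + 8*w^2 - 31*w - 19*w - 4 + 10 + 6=-90*n^2 + n*(-71*w - 34) + 8*w^2 - 50*w + 12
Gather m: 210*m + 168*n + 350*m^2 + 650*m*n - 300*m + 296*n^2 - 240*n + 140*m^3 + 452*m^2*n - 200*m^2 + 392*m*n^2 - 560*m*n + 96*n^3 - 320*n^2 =140*m^3 + m^2*(452*n + 150) + m*(392*n^2 + 90*n - 90) + 96*n^3 - 24*n^2 - 72*n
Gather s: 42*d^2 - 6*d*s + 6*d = 42*d^2 - 6*d*s + 6*d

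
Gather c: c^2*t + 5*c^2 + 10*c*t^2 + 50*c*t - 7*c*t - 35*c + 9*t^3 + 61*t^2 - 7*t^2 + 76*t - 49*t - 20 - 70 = c^2*(t + 5) + c*(10*t^2 + 43*t - 35) + 9*t^3 + 54*t^2 + 27*t - 90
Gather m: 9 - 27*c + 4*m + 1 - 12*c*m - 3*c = -30*c + m*(4 - 12*c) + 10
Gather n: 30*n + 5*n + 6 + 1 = 35*n + 7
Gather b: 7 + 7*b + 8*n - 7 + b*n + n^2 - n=b*(n + 7) + n^2 + 7*n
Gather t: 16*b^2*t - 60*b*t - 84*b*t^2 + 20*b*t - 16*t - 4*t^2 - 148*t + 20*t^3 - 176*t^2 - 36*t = 20*t^3 + t^2*(-84*b - 180) + t*(16*b^2 - 40*b - 200)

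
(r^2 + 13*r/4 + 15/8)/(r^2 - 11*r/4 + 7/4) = (8*r^2 + 26*r + 15)/(2*(4*r^2 - 11*r + 7))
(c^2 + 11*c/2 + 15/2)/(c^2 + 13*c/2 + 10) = (c + 3)/(c + 4)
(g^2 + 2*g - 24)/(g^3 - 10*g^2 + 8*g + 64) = (g + 6)/(g^2 - 6*g - 16)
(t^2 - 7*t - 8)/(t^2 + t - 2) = (t^2 - 7*t - 8)/(t^2 + t - 2)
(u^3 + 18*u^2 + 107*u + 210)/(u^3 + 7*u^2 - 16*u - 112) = (u^2 + 11*u + 30)/(u^2 - 16)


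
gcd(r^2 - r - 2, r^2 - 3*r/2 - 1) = r - 2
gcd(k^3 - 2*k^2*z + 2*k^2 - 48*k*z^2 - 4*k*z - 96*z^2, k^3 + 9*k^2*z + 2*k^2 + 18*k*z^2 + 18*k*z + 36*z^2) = k^2 + 6*k*z + 2*k + 12*z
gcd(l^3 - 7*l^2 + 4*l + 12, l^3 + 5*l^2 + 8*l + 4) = l + 1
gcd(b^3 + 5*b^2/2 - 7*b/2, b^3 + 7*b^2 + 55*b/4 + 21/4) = b + 7/2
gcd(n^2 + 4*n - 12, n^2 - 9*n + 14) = n - 2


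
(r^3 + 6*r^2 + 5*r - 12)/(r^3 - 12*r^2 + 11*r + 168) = (r^2 + 3*r - 4)/(r^2 - 15*r + 56)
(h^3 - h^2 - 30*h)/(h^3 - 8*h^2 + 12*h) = (h + 5)/(h - 2)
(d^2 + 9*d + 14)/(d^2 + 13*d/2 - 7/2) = 2*(d + 2)/(2*d - 1)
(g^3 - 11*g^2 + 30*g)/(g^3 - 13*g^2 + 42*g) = (g - 5)/(g - 7)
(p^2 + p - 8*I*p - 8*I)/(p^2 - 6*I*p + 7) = (p^2 + p - 8*I*p - 8*I)/(p^2 - 6*I*p + 7)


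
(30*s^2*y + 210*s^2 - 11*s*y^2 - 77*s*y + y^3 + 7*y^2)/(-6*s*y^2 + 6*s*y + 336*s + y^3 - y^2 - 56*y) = (-5*s + y)/(y - 8)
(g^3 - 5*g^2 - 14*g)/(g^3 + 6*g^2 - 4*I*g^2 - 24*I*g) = (g^2 - 5*g - 14)/(g^2 + g*(6 - 4*I) - 24*I)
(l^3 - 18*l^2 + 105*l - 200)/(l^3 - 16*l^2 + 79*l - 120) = (l - 5)/(l - 3)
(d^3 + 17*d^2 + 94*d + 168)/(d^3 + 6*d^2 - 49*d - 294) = (d + 4)/(d - 7)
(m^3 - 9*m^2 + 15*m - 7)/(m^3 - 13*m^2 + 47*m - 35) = (m - 1)/(m - 5)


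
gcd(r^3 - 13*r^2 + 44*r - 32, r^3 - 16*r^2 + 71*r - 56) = r^2 - 9*r + 8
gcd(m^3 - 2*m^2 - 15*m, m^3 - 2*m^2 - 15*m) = m^3 - 2*m^2 - 15*m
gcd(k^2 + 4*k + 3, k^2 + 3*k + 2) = k + 1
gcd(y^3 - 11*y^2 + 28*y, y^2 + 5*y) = y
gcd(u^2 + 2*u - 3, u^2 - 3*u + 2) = u - 1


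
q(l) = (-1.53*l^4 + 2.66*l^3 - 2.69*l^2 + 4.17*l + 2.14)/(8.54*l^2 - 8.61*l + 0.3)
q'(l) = (8.61 - 17.08*l)*(-1.53*l^4 + 2.66*l^3 - 2.69*l^2 + 4.17*l + 2.14)/(8.54*l^2 - 8.61*l + 0.3)^2 + (-6.12*l^3 + 7.98*l^2 - 5.38*l + 4.17)/(8.54*l^2 - 8.61*l + 0.3) = (-26.1324*l^5 + 62.2363*l^4 - 47.6412*l^3 - 10.0569*l^2 - 38.1652*l + 19.6764)/(72.9316*l^4 - 147.0588*l^3 + 79.2561*l^2 - 5.166*l + 0.09)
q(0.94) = -18.98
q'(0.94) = -575.54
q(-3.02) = -2.26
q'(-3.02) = 1.21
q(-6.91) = -9.67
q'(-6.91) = 2.60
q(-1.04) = -0.53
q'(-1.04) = 0.60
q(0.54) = -2.10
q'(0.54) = -2.10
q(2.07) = -0.28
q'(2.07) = -1.03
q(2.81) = -1.00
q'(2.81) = -1.01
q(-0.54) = -0.19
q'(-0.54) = 0.93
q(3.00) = -1.20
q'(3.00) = -1.06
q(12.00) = -24.38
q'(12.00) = -4.17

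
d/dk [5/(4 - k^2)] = 10*k/(k^2 - 4)^2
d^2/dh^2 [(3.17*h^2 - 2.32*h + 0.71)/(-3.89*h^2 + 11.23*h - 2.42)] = (-206.748054*h^3 + 114.58773*h^2 + 55.0567260000001*h - 76.742874)/(58.863869*h^6 - 509.800449*h^5 + 1581.596589*h^4 - 2050.549711*h^3 + 983.923842*h^2 - 197.302116*h + 14.172488)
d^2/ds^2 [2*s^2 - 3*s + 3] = 4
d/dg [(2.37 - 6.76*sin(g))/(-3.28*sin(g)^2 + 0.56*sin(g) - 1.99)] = (-22.1728*sin(g)^2 + 15.5472*sin(g) + 12.1252)*cos(g)/(10.7584*sin(g)^4 - 3.6736*sin(g)^3 + 13.368*sin(g)^2 - 2.2288*sin(g) + 3.9601)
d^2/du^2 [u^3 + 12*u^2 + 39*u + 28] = 6*u + 24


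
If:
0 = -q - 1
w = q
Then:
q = -1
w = -1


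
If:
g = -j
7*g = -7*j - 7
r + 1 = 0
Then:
No Solution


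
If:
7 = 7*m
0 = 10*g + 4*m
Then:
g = -2/5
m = 1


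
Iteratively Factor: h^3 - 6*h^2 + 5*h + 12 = (h - 3)*(h^2 - 3*h - 4) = (h - 3)*(h + 1)*(h - 4)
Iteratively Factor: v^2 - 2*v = (v)*(v - 2)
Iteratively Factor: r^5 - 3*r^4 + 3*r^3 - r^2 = (r)*(r^4 - 3*r^3 + 3*r^2 - r) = r*(r - 1)*(r^3 - 2*r^2 + r) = r*(r - 1)^2*(r^2 - r) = r^2*(r - 1)^2*(r - 1)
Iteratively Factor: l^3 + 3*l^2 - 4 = (l + 2)*(l^2 + l - 2) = (l + 2)^2*(l - 1)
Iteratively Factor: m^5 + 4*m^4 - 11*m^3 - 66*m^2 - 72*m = (m + 3)*(m^4 + m^3 - 14*m^2 - 24*m) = (m - 4)*(m + 3)*(m^3 + 5*m^2 + 6*m) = (m - 4)*(m + 2)*(m + 3)*(m^2 + 3*m) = (m - 4)*(m + 2)*(m + 3)^2*(m)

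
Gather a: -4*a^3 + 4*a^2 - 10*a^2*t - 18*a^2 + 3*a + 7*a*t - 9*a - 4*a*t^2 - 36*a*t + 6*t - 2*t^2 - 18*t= -4*a^3 + a^2*(-10*t - 14) + a*(-4*t^2 - 29*t - 6) - 2*t^2 - 12*t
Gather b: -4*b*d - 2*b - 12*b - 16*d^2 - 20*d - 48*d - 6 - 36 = b*(-4*d - 14) - 16*d^2 - 68*d - 42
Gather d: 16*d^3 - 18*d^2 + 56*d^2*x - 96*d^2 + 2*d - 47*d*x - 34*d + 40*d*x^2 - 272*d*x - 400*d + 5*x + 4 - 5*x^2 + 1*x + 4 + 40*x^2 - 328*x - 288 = 16*d^3 + d^2*(56*x - 114) + d*(40*x^2 - 319*x - 432) + 35*x^2 - 322*x - 280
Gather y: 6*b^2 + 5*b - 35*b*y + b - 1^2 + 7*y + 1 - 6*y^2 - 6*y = 6*b^2 + 6*b - 6*y^2 + y*(1 - 35*b)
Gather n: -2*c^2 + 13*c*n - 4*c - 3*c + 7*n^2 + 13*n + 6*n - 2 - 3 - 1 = -2*c^2 - 7*c + 7*n^2 + n*(13*c + 19) - 6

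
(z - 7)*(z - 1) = z^2 - 8*z + 7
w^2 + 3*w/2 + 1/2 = (w + 1/2)*(w + 1)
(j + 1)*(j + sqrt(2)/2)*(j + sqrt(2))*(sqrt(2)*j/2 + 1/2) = sqrt(2)*j^4/2 + sqrt(2)*j^3/2 + 2*j^3 + 5*sqrt(2)*j^2/4 + 2*j^2 + j/2 + 5*sqrt(2)*j/4 + 1/2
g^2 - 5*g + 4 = (g - 4)*(g - 1)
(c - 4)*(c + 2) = c^2 - 2*c - 8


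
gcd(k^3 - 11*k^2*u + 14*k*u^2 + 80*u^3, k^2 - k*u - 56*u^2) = -k + 8*u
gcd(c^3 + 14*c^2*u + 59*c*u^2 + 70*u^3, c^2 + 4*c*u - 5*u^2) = c + 5*u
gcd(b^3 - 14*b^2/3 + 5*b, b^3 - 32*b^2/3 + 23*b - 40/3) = b - 5/3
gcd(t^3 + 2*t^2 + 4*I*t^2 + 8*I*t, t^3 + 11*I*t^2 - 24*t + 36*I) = 1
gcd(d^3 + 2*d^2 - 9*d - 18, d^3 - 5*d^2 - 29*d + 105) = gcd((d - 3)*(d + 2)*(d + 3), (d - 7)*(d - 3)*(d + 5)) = d - 3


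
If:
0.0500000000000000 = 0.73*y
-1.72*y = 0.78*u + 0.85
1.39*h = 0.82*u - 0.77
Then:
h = -1.29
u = -1.24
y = 0.07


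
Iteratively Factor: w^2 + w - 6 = (w - 2)*(w + 3)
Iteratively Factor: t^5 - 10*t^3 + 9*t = (t)*(t^4 - 10*t^2 + 9) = t*(t + 3)*(t^3 - 3*t^2 - t + 3) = t*(t + 1)*(t + 3)*(t^2 - 4*t + 3) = t*(t - 3)*(t + 1)*(t + 3)*(t - 1)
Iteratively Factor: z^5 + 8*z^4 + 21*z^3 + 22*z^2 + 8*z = (z + 1)*(z^4 + 7*z^3 + 14*z^2 + 8*z) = (z + 1)*(z + 4)*(z^3 + 3*z^2 + 2*z) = z*(z + 1)*(z + 4)*(z^2 + 3*z + 2) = z*(z + 1)*(z + 2)*(z + 4)*(z + 1)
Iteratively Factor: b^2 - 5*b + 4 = (b - 1)*(b - 4)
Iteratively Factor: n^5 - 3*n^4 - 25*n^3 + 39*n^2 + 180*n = (n)*(n^4 - 3*n^3 - 25*n^2 + 39*n + 180) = n*(n - 4)*(n^3 + n^2 - 21*n - 45) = n*(n - 4)*(n + 3)*(n^2 - 2*n - 15) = n*(n - 4)*(n + 3)^2*(n - 5)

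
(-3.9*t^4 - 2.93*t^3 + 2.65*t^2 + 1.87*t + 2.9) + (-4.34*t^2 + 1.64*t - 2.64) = -3.9*t^4 - 2.93*t^3 - 1.69*t^2 + 3.51*t + 0.26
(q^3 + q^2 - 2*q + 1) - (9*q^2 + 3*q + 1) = q^3 - 8*q^2 - 5*q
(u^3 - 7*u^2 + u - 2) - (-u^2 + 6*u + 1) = u^3 - 6*u^2 - 5*u - 3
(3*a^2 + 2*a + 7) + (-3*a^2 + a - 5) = 3*a + 2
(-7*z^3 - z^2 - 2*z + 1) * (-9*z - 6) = 63*z^4 + 51*z^3 + 24*z^2 + 3*z - 6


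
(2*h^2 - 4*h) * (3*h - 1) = 6*h^3 - 14*h^2 + 4*h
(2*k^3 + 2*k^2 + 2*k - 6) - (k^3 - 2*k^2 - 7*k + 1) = k^3 + 4*k^2 + 9*k - 7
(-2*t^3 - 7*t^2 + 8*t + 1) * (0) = 0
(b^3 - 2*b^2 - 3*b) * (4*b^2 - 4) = 4*b^5 - 8*b^4 - 16*b^3 + 8*b^2 + 12*b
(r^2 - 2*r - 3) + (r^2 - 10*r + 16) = 2*r^2 - 12*r + 13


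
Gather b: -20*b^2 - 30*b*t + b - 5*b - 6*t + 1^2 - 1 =-20*b^2 + b*(-30*t - 4) - 6*t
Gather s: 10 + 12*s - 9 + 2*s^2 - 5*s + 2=2*s^2 + 7*s + 3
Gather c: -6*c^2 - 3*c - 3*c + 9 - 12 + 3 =-6*c^2 - 6*c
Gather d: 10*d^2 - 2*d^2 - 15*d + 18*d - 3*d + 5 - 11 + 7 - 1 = 8*d^2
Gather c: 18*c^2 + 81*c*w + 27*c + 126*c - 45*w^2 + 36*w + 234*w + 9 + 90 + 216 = 18*c^2 + c*(81*w + 153) - 45*w^2 + 270*w + 315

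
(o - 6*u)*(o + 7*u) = o^2 + o*u - 42*u^2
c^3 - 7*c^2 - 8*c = c*(c - 8)*(c + 1)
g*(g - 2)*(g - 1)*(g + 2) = g^4 - g^3 - 4*g^2 + 4*g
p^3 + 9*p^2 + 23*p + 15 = (p + 1)*(p + 3)*(p + 5)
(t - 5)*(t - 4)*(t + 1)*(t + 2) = t^4 - 6*t^3 - 5*t^2 + 42*t + 40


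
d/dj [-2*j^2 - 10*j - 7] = -4*j - 10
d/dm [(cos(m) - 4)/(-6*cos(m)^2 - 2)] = (-3*cos(m)^2 + 24*cos(m) + 1)*sin(m)/(2*(3*sin(m)^2 - 4)^2)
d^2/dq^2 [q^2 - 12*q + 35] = 2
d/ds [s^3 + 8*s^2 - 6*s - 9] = 3*s^2 + 16*s - 6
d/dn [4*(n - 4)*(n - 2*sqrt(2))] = 8*n - 16 - 8*sqrt(2)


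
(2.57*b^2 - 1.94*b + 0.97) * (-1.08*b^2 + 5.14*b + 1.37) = -2.7756*b^4 + 15.305*b^3 - 7.4983*b^2 + 2.328*b + 1.3289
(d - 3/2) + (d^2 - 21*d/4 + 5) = d^2 - 17*d/4 + 7/2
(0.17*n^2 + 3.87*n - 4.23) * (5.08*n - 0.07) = 0.8636*n^3 + 19.6477*n^2 - 21.7593*n + 0.2961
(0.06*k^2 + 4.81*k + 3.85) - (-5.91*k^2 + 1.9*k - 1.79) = 5.97*k^2 + 2.91*k + 5.64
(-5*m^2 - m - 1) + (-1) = -5*m^2 - m - 2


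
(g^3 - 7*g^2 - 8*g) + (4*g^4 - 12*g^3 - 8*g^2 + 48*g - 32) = 4*g^4 - 11*g^3 - 15*g^2 + 40*g - 32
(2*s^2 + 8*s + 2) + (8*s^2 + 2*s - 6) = 10*s^2 + 10*s - 4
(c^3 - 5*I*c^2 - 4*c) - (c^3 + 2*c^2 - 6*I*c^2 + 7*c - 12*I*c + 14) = -2*c^2 + I*c^2 - 11*c + 12*I*c - 14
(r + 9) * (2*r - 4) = 2*r^2 + 14*r - 36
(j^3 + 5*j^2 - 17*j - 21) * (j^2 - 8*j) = j^5 - 3*j^4 - 57*j^3 + 115*j^2 + 168*j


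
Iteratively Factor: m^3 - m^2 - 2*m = (m - 2)*(m^2 + m) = (m - 2)*(m + 1)*(m)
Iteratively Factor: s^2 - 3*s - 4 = (s - 4)*(s + 1)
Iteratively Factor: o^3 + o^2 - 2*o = (o)*(o^2 + o - 2) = o*(o + 2)*(o - 1)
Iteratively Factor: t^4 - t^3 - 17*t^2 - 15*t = (t)*(t^3 - t^2 - 17*t - 15) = t*(t - 5)*(t^2 + 4*t + 3) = t*(t - 5)*(t + 1)*(t + 3)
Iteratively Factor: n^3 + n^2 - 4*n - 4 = (n - 2)*(n^2 + 3*n + 2) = (n - 2)*(n + 2)*(n + 1)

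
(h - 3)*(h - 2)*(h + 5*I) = h^3 - 5*h^2 + 5*I*h^2 + 6*h - 25*I*h + 30*I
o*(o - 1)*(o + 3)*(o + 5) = o^4 + 7*o^3 + 7*o^2 - 15*o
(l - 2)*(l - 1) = l^2 - 3*l + 2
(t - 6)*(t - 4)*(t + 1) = t^3 - 9*t^2 + 14*t + 24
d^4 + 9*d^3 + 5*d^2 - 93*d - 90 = (d - 3)*(d + 1)*(d + 5)*(d + 6)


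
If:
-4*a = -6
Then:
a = 3/2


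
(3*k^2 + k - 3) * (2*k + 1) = 6*k^3 + 5*k^2 - 5*k - 3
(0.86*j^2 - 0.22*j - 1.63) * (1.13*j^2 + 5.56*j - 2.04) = 0.9718*j^4 + 4.533*j^3 - 4.8195*j^2 - 8.614*j + 3.3252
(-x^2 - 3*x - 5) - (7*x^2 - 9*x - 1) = -8*x^2 + 6*x - 4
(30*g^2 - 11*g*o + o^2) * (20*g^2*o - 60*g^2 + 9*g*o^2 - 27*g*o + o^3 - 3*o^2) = 600*g^4*o - 1800*g^4 + 50*g^3*o^2 - 150*g^3*o - 49*g^2*o^3 + 147*g^2*o^2 - 2*g*o^4 + 6*g*o^3 + o^5 - 3*o^4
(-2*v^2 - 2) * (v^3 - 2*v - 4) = -2*v^5 + 2*v^3 + 8*v^2 + 4*v + 8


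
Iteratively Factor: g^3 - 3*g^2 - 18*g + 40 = (g - 2)*(g^2 - g - 20) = (g - 2)*(g + 4)*(g - 5)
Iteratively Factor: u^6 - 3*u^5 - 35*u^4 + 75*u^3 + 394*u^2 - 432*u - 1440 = (u - 4)*(u^5 + u^4 - 31*u^3 - 49*u^2 + 198*u + 360) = (u - 5)*(u - 4)*(u^4 + 6*u^3 - u^2 - 54*u - 72) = (u - 5)*(u - 4)*(u - 3)*(u^3 + 9*u^2 + 26*u + 24) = (u - 5)*(u - 4)*(u - 3)*(u + 2)*(u^2 + 7*u + 12) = (u - 5)*(u - 4)*(u - 3)*(u + 2)*(u + 4)*(u + 3)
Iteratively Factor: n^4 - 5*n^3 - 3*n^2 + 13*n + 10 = (n - 5)*(n^3 - 3*n - 2) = (n - 5)*(n + 1)*(n^2 - n - 2) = (n - 5)*(n + 1)^2*(n - 2)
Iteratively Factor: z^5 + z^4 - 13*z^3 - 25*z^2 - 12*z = (z - 4)*(z^4 + 5*z^3 + 7*z^2 + 3*z) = (z - 4)*(z + 1)*(z^3 + 4*z^2 + 3*z) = z*(z - 4)*(z + 1)*(z^2 + 4*z + 3) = z*(z - 4)*(z + 1)^2*(z + 3)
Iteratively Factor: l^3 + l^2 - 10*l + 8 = (l + 4)*(l^2 - 3*l + 2) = (l - 1)*(l + 4)*(l - 2)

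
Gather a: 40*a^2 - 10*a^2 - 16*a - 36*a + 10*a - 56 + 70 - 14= 30*a^2 - 42*a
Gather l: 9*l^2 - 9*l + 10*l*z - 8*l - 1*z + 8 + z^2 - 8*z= 9*l^2 + l*(10*z - 17) + z^2 - 9*z + 8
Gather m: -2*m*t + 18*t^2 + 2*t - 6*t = -2*m*t + 18*t^2 - 4*t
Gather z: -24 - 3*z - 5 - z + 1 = -4*z - 28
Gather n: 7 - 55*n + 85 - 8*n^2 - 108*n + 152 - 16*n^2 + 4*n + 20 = -24*n^2 - 159*n + 264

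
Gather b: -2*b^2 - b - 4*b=-2*b^2 - 5*b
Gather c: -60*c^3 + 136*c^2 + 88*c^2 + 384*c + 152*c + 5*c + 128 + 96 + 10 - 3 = -60*c^3 + 224*c^2 + 541*c + 231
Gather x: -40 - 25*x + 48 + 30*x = 5*x + 8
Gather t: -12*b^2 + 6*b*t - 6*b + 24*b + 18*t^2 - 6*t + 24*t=-12*b^2 + 18*b + 18*t^2 + t*(6*b + 18)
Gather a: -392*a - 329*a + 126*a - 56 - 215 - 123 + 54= -595*a - 340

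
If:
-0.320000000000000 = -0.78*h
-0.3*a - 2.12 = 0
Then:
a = -7.07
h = 0.41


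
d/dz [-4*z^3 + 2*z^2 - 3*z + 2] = -12*z^2 + 4*z - 3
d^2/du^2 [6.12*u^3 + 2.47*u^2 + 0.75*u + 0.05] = 36.72*u + 4.94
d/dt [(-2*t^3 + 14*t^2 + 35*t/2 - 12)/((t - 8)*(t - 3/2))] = 2*(-4*t^2 + 12*t + 3)/(4*t^2 - 12*t + 9)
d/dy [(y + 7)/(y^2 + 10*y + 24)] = (y^2 + 10*y - 2*(y + 5)*(y + 7) + 24)/(y^2 + 10*y + 24)^2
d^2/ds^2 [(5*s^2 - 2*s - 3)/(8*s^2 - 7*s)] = 2*(152*s^3 - 576*s^2 + 504*s - 147)/(s^3*(512*s^3 - 1344*s^2 + 1176*s - 343))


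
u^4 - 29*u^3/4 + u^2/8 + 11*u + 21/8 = (u - 7)*(u - 3/2)*(u + 1/4)*(u + 1)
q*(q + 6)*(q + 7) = q^3 + 13*q^2 + 42*q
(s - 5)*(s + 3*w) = s^2 + 3*s*w - 5*s - 15*w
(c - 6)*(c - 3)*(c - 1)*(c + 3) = c^4 - 7*c^3 - 3*c^2 + 63*c - 54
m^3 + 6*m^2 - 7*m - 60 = (m - 3)*(m + 4)*(m + 5)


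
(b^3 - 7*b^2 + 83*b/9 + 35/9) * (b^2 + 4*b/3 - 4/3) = b^5 - 17*b^4/3 - 13*b^3/9 + 689*b^2/27 - 64*b/9 - 140/27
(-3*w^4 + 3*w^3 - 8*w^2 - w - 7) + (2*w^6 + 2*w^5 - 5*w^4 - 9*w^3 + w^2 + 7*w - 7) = 2*w^6 + 2*w^5 - 8*w^4 - 6*w^3 - 7*w^2 + 6*w - 14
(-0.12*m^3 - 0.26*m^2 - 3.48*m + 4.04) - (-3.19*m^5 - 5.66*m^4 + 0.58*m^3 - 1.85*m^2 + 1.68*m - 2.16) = 3.19*m^5 + 5.66*m^4 - 0.7*m^3 + 1.59*m^2 - 5.16*m + 6.2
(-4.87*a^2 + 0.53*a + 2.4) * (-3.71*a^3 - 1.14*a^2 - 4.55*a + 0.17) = 18.0677*a^5 + 3.5855*a^4 + 12.6503*a^3 - 5.9754*a^2 - 10.8299*a + 0.408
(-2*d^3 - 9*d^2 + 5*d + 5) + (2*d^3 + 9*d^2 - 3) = 5*d + 2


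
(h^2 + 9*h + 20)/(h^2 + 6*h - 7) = (h^2 + 9*h + 20)/(h^2 + 6*h - 7)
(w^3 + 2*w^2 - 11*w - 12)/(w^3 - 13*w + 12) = (w + 1)/(w - 1)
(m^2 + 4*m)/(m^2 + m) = (m + 4)/(m + 1)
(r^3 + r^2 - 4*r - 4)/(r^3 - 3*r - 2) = (r + 2)/(r + 1)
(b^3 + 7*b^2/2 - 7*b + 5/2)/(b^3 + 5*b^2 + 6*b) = (2*b^3 + 7*b^2 - 14*b + 5)/(2*b*(b^2 + 5*b + 6))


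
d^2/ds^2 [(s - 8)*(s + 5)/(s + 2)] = -60/(s^3 + 6*s^2 + 12*s + 8)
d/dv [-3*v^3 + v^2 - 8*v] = -9*v^2 + 2*v - 8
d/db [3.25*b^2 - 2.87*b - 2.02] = 6.5*b - 2.87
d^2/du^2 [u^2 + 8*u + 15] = 2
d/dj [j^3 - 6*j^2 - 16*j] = 3*j^2 - 12*j - 16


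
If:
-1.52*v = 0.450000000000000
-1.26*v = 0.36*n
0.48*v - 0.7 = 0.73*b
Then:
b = -1.15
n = 1.04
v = -0.30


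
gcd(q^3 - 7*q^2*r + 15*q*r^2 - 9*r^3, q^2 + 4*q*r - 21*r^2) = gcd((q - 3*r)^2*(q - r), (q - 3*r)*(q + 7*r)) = q - 3*r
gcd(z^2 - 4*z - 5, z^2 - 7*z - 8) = z + 1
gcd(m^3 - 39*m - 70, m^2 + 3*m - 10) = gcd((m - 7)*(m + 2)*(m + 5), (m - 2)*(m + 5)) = m + 5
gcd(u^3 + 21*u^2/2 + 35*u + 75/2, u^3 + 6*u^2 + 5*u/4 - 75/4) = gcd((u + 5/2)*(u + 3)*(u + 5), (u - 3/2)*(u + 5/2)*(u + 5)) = u^2 + 15*u/2 + 25/2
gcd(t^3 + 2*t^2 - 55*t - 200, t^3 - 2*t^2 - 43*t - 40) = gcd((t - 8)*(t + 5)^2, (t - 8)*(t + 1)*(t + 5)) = t^2 - 3*t - 40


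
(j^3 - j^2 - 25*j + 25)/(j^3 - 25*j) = (j - 1)/j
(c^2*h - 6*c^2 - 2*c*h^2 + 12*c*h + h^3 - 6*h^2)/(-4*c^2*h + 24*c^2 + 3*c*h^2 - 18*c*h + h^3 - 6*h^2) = (-c + h)/(4*c + h)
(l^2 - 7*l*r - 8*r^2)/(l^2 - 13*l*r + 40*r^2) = (-l - r)/(-l + 5*r)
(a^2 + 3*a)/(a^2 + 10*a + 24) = a*(a + 3)/(a^2 + 10*a + 24)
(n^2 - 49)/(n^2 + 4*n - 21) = (n - 7)/(n - 3)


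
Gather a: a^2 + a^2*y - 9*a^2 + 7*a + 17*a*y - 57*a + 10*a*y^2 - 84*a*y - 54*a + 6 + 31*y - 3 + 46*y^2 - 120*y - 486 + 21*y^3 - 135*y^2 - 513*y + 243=a^2*(y - 8) + a*(10*y^2 - 67*y - 104) + 21*y^3 - 89*y^2 - 602*y - 240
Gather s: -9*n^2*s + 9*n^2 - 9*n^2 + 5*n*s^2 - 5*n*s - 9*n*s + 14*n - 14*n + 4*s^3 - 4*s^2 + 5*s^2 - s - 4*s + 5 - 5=4*s^3 + s^2*(5*n + 1) + s*(-9*n^2 - 14*n - 5)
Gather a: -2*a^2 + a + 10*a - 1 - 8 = -2*a^2 + 11*a - 9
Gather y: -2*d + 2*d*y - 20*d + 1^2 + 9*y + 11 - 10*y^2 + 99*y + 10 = -22*d - 10*y^2 + y*(2*d + 108) + 22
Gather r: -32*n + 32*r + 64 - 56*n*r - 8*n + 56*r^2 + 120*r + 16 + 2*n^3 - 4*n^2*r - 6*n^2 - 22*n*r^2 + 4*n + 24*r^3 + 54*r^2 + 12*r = 2*n^3 - 6*n^2 - 36*n + 24*r^3 + r^2*(110 - 22*n) + r*(-4*n^2 - 56*n + 164) + 80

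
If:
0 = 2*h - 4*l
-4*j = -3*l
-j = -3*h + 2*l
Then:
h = 0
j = 0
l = 0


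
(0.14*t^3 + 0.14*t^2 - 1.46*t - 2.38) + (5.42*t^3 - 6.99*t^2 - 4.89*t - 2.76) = 5.56*t^3 - 6.85*t^2 - 6.35*t - 5.14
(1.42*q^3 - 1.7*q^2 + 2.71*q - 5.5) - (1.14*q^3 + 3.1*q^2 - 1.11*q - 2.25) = 0.28*q^3 - 4.8*q^2 + 3.82*q - 3.25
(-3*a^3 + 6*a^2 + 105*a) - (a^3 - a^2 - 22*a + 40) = -4*a^3 + 7*a^2 + 127*a - 40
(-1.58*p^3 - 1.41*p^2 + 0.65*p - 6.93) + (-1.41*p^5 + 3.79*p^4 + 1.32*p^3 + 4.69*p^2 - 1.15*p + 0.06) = -1.41*p^5 + 3.79*p^4 - 0.26*p^3 + 3.28*p^2 - 0.5*p - 6.87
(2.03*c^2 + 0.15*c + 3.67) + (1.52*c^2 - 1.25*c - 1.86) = 3.55*c^2 - 1.1*c + 1.81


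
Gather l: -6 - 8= -14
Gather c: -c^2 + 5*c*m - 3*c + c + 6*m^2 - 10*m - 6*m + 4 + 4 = -c^2 + c*(5*m - 2) + 6*m^2 - 16*m + 8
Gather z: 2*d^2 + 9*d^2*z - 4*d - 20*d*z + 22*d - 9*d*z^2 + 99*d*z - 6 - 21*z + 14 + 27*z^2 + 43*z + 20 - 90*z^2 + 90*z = 2*d^2 + 18*d + z^2*(-9*d - 63) + z*(9*d^2 + 79*d + 112) + 28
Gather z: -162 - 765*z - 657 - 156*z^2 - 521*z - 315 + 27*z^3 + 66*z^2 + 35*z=27*z^3 - 90*z^2 - 1251*z - 1134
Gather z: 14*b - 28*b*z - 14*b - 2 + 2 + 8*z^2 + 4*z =8*z^2 + z*(4 - 28*b)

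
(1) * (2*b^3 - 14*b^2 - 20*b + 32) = 2*b^3 - 14*b^2 - 20*b + 32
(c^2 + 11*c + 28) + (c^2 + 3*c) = 2*c^2 + 14*c + 28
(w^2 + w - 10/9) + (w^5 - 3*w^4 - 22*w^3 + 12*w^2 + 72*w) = w^5 - 3*w^4 - 22*w^3 + 13*w^2 + 73*w - 10/9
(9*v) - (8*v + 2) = v - 2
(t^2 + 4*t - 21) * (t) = t^3 + 4*t^2 - 21*t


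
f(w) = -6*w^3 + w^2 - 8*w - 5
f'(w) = -18*w^2 + 2*w - 8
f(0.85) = -14.76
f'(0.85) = -19.30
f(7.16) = -2213.38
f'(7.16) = -916.46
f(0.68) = -11.86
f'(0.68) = -14.96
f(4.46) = -553.09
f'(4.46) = -357.13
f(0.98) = -17.53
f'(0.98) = -23.33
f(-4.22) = 497.48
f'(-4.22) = -336.99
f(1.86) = -55.03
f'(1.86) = -66.55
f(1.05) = -19.24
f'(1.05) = -25.74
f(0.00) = -5.00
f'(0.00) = -8.00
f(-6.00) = 1375.00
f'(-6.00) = -668.00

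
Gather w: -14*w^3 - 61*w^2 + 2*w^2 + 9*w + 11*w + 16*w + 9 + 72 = -14*w^3 - 59*w^2 + 36*w + 81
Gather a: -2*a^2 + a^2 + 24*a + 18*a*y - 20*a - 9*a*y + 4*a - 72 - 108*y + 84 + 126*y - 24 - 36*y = -a^2 + a*(9*y + 8) - 18*y - 12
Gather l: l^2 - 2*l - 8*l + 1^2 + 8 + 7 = l^2 - 10*l + 16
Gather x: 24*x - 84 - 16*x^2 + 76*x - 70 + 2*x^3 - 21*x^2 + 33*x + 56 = 2*x^3 - 37*x^2 + 133*x - 98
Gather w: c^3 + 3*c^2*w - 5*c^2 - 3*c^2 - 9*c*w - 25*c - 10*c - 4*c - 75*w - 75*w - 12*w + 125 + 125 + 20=c^3 - 8*c^2 - 39*c + w*(3*c^2 - 9*c - 162) + 270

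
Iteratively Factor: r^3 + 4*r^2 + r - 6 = (r - 1)*(r^2 + 5*r + 6) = (r - 1)*(r + 3)*(r + 2)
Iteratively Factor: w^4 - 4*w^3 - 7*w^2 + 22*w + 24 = (w + 2)*(w^3 - 6*w^2 + 5*w + 12) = (w + 1)*(w + 2)*(w^2 - 7*w + 12) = (w - 4)*(w + 1)*(w + 2)*(w - 3)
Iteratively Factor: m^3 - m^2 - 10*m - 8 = (m + 1)*(m^2 - 2*m - 8) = (m - 4)*(m + 1)*(m + 2)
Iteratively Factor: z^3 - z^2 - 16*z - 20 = (z + 2)*(z^2 - 3*z - 10) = (z - 5)*(z + 2)*(z + 2)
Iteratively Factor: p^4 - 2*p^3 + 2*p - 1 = (p - 1)*(p^3 - p^2 - p + 1) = (p - 1)^2*(p^2 - 1) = (p - 1)^3*(p + 1)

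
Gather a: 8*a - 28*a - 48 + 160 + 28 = 140 - 20*a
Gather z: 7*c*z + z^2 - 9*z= z^2 + z*(7*c - 9)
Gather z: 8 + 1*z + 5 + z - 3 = 2*z + 10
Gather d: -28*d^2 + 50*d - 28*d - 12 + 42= -28*d^2 + 22*d + 30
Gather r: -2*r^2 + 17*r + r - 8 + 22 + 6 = -2*r^2 + 18*r + 20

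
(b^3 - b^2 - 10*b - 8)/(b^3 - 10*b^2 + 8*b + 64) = (b + 1)/(b - 8)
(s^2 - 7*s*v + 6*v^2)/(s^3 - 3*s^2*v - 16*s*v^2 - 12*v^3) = (s - v)/(s^2 + 3*s*v + 2*v^2)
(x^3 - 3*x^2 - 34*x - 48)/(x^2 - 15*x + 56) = (x^2 + 5*x + 6)/(x - 7)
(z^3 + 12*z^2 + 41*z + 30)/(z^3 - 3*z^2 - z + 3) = (z^2 + 11*z + 30)/(z^2 - 4*z + 3)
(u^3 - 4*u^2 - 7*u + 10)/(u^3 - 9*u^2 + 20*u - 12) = (u^2 - 3*u - 10)/(u^2 - 8*u + 12)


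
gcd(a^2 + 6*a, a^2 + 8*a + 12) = a + 6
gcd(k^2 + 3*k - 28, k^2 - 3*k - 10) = 1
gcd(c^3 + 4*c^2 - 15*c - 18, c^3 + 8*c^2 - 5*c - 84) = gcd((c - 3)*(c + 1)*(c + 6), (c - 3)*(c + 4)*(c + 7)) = c - 3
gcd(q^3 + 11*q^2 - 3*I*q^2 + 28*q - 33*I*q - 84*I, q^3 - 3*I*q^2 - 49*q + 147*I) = q^2 + q*(7 - 3*I) - 21*I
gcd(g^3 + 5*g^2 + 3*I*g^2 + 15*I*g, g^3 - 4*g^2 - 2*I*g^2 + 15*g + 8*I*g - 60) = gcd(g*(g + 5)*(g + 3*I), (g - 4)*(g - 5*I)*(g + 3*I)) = g + 3*I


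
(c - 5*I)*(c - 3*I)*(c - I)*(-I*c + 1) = -I*c^4 - 8*c^3 + 14*I*c^2 - 8*c + 15*I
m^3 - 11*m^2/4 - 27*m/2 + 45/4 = (m - 5)*(m - 3/4)*(m + 3)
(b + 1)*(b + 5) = b^2 + 6*b + 5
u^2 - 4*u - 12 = (u - 6)*(u + 2)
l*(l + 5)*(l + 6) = l^3 + 11*l^2 + 30*l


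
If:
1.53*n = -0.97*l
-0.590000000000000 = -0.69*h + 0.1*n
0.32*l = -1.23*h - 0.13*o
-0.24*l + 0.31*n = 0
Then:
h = 0.86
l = 0.00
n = 0.00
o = -8.09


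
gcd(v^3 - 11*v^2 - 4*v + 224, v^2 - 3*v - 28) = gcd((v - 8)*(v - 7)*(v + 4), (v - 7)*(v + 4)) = v^2 - 3*v - 28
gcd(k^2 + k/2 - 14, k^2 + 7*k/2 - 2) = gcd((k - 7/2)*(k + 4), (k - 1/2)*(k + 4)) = k + 4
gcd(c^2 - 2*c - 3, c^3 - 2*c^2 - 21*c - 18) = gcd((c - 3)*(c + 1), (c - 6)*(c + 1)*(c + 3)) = c + 1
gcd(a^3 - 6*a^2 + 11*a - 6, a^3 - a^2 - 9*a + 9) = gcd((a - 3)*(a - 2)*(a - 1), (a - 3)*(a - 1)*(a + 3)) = a^2 - 4*a + 3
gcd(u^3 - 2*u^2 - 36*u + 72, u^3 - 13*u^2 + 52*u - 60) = u^2 - 8*u + 12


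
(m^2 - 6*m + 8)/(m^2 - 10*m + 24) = (m - 2)/(m - 6)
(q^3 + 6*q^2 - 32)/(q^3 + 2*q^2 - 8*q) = (q + 4)/q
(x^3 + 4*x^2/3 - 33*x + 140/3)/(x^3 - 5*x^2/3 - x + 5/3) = (x^2 + 3*x - 28)/(x^2 - 1)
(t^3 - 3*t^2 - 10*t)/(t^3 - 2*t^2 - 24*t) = (-t^2 + 3*t + 10)/(-t^2 + 2*t + 24)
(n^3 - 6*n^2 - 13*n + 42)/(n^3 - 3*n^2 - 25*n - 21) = (n - 2)/(n + 1)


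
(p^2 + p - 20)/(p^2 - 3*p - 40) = (p - 4)/(p - 8)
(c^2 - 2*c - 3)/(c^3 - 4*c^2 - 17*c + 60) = (c + 1)/(c^2 - c - 20)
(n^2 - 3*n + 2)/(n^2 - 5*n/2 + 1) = 2*(n - 1)/(2*n - 1)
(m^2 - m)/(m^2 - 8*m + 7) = m/(m - 7)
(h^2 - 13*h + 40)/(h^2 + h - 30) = (h - 8)/(h + 6)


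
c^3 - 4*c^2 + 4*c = c*(c - 2)^2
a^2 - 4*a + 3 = (a - 3)*(a - 1)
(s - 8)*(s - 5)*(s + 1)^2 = s^4 - 11*s^3 + 15*s^2 + 67*s + 40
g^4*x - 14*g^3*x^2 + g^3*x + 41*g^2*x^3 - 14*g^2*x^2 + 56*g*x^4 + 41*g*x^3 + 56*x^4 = (g - 8*x)*(g - 7*x)*(g + x)*(g*x + x)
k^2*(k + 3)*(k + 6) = k^4 + 9*k^3 + 18*k^2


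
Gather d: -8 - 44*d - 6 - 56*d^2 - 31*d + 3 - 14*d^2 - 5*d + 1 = -70*d^2 - 80*d - 10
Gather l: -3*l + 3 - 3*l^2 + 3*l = 3 - 3*l^2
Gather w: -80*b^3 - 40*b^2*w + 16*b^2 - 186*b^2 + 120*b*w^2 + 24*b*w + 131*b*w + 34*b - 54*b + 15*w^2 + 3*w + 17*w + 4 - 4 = -80*b^3 - 170*b^2 - 20*b + w^2*(120*b + 15) + w*(-40*b^2 + 155*b + 20)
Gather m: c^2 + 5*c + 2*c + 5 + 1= c^2 + 7*c + 6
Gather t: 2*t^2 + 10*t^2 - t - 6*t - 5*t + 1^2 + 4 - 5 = 12*t^2 - 12*t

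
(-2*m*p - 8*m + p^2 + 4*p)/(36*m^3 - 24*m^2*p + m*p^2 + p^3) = (p + 4)/(-18*m^2 + 3*m*p + p^2)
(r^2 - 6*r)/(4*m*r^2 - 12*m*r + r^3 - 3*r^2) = (r - 6)/(4*m*r - 12*m + r^2 - 3*r)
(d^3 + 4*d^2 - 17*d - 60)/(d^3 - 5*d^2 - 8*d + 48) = (d + 5)/(d - 4)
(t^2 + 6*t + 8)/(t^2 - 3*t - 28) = (t + 2)/(t - 7)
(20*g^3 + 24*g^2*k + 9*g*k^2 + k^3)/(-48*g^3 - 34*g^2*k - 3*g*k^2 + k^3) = (-10*g^2 - 7*g*k - k^2)/(24*g^2 + 5*g*k - k^2)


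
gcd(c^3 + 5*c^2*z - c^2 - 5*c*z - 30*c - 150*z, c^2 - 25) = c + 5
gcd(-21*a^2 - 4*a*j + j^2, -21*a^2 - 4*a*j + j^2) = 21*a^2 + 4*a*j - j^2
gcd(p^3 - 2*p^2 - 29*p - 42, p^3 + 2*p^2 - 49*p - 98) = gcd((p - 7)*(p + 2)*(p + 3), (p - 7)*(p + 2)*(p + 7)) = p^2 - 5*p - 14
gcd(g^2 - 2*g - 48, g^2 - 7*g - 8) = g - 8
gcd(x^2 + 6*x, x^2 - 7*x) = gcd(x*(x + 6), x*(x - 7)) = x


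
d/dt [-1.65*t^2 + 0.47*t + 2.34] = 0.47 - 3.3*t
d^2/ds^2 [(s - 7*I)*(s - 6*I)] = 2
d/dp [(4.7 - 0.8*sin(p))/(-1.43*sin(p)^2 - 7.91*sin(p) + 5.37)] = (-1.144*sin(p)^2 + 13.442*sin(p) + 32.881)*cos(p)/(2.0449*sin(p)^4 + 22.6226*sin(p)^3 + 47.2099*sin(p)^2 - 84.9534*sin(p) + 28.8369)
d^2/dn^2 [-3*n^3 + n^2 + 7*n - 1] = 2 - 18*n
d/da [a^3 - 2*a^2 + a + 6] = 3*a^2 - 4*a + 1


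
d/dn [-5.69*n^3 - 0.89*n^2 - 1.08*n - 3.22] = -17.07*n^2 - 1.78*n - 1.08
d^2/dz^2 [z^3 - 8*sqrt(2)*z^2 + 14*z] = 6*z - 16*sqrt(2)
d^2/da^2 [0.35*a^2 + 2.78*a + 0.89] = 0.700000000000000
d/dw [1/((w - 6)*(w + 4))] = 2*(1 - w)/(w^4 - 4*w^3 - 44*w^2 + 96*w + 576)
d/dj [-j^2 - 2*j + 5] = -2*j - 2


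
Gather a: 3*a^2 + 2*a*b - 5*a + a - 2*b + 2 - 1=3*a^2 + a*(2*b - 4) - 2*b + 1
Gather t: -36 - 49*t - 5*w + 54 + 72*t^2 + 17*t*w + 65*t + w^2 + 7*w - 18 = 72*t^2 + t*(17*w + 16) + w^2 + 2*w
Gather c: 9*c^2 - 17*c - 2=9*c^2 - 17*c - 2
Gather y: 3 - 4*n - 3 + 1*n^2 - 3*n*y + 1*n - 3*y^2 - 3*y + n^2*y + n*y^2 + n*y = n^2 - 3*n + y^2*(n - 3) + y*(n^2 - 2*n - 3)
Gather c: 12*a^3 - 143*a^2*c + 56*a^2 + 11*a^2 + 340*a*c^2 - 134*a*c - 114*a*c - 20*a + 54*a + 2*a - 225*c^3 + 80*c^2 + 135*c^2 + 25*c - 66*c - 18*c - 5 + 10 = 12*a^3 + 67*a^2 + 36*a - 225*c^3 + c^2*(340*a + 215) + c*(-143*a^2 - 248*a - 59) + 5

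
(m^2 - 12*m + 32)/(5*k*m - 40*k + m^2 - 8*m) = (m - 4)/(5*k + m)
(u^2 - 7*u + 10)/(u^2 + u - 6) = (u - 5)/(u + 3)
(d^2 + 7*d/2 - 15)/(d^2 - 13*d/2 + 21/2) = (2*d^2 + 7*d - 30)/(2*d^2 - 13*d + 21)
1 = 1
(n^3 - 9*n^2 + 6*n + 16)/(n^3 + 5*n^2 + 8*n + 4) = (n^2 - 10*n + 16)/(n^2 + 4*n + 4)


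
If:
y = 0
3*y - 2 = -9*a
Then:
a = 2/9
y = 0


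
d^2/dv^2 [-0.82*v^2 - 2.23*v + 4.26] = -1.64000000000000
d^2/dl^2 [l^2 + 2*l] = 2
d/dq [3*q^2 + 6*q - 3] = 6*q + 6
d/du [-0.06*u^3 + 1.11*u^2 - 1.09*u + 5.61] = -0.18*u^2 + 2.22*u - 1.09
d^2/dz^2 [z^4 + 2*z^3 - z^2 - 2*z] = 12*z^2 + 12*z - 2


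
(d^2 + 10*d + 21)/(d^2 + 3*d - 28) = (d + 3)/(d - 4)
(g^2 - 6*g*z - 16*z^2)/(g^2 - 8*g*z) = (g + 2*z)/g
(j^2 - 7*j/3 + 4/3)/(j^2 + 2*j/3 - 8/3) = (j - 1)/(j + 2)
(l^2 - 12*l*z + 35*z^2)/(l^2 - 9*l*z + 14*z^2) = (-l + 5*z)/(-l + 2*z)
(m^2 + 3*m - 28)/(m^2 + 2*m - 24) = (m + 7)/(m + 6)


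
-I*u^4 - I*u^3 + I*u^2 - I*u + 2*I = (u + 2)*(u - I)*(u + I)*(-I*u + I)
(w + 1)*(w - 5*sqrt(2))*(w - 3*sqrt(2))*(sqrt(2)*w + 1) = sqrt(2)*w^4 - 15*w^3 + sqrt(2)*w^3 - 15*w^2 + 22*sqrt(2)*w^2 + 30*w + 22*sqrt(2)*w + 30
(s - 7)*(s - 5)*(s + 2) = s^3 - 10*s^2 + 11*s + 70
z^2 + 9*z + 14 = (z + 2)*(z + 7)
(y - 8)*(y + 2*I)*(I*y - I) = I*y^3 - 2*y^2 - 9*I*y^2 + 18*y + 8*I*y - 16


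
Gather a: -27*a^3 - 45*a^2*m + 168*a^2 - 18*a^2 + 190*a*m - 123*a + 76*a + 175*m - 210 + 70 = -27*a^3 + a^2*(150 - 45*m) + a*(190*m - 47) + 175*m - 140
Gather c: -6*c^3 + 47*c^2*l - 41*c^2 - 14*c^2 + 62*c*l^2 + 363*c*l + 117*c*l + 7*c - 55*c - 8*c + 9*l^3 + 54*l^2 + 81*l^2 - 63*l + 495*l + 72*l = -6*c^3 + c^2*(47*l - 55) + c*(62*l^2 + 480*l - 56) + 9*l^3 + 135*l^2 + 504*l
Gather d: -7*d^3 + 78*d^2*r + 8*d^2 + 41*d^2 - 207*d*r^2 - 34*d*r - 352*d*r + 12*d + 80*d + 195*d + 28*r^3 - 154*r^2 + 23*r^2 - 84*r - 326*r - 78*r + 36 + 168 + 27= -7*d^3 + d^2*(78*r + 49) + d*(-207*r^2 - 386*r + 287) + 28*r^3 - 131*r^2 - 488*r + 231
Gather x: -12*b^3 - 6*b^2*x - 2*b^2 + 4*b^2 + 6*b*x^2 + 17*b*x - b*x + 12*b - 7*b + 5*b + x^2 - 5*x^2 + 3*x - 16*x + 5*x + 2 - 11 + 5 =-12*b^3 + 2*b^2 + 10*b + x^2*(6*b - 4) + x*(-6*b^2 + 16*b - 8) - 4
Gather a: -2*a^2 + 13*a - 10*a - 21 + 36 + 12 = -2*a^2 + 3*a + 27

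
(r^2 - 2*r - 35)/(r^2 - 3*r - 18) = (-r^2 + 2*r + 35)/(-r^2 + 3*r + 18)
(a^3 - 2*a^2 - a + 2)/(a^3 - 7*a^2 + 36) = (a^3 - 2*a^2 - a + 2)/(a^3 - 7*a^2 + 36)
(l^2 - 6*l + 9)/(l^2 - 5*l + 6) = (l - 3)/(l - 2)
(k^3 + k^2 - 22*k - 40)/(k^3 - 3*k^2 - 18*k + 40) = (k + 2)/(k - 2)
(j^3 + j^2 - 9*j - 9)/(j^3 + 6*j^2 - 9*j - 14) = (j^2 - 9)/(j^2 + 5*j - 14)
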